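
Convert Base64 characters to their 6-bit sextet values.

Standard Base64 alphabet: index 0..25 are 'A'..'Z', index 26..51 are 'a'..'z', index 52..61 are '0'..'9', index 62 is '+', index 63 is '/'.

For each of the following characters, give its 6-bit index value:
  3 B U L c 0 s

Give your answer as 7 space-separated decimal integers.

'3': 0..9 range, 52 + ord('3') − ord('0') = 55
'B': A..Z range, ord('B') − ord('A') = 1
'U': A..Z range, ord('U') − ord('A') = 20
'L': A..Z range, ord('L') − ord('A') = 11
'c': a..z range, 26 + ord('c') − ord('a') = 28
'0': 0..9 range, 52 + ord('0') − ord('0') = 52
's': a..z range, 26 + ord('s') − ord('a') = 44

Answer: 55 1 20 11 28 52 44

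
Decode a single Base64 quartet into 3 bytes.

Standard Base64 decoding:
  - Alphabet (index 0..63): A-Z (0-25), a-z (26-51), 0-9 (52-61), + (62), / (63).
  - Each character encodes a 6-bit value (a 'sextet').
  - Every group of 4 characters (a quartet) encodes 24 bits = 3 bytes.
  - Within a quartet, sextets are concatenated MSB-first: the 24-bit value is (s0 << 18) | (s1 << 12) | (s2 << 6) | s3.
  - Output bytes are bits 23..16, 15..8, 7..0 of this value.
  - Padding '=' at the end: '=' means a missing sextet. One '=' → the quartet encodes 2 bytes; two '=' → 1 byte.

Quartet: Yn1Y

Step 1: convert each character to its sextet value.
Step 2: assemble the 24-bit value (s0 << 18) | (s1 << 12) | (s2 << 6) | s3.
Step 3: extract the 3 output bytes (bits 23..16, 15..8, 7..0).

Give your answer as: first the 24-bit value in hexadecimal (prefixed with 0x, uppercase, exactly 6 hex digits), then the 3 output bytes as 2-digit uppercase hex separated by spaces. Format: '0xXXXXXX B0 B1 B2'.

Sextets: Y=24, n=39, 1=53, Y=24
24-bit: (24<<18) | (39<<12) | (53<<6) | 24
      = 0x600000 | 0x027000 | 0x000D40 | 0x000018
      = 0x627D58
Bytes: (v>>16)&0xFF=62, (v>>8)&0xFF=7D, v&0xFF=58

Answer: 0x627D58 62 7D 58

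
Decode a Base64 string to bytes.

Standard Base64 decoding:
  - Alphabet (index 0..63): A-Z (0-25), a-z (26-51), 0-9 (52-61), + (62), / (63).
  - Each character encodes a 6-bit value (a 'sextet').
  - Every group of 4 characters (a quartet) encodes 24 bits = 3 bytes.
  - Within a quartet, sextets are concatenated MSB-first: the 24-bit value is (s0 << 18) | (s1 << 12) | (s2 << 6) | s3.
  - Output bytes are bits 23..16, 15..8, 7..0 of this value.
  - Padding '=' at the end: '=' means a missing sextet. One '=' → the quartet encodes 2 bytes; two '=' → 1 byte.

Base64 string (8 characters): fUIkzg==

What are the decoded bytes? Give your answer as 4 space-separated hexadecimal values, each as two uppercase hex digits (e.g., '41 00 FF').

Answer: 7D 42 24 CE

Derivation:
After char 0 ('f'=31): chars_in_quartet=1 acc=0x1F bytes_emitted=0
After char 1 ('U'=20): chars_in_quartet=2 acc=0x7D4 bytes_emitted=0
After char 2 ('I'=8): chars_in_quartet=3 acc=0x1F508 bytes_emitted=0
After char 3 ('k'=36): chars_in_quartet=4 acc=0x7D4224 -> emit 7D 42 24, reset; bytes_emitted=3
After char 4 ('z'=51): chars_in_quartet=1 acc=0x33 bytes_emitted=3
After char 5 ('g'=32): chars_in_quartet=2 acc=0xCE0 bytes_emitted=3
Padding '==': partial quartet acc=0xCE0 -> emit CE; bytes_emitted=4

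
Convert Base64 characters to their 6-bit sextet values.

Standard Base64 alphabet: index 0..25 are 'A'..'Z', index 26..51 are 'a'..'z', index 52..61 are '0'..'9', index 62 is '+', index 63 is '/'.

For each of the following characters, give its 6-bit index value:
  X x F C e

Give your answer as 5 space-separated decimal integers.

'X': A..Z range, ord('X') − ord('A') = 23
'x': a..z range, 26 + ord('x') − ord('a') = 49
'F': A..Z range, ord('F') − ord('A') = 5
'C': A..Z range, ord('C') − ord('A') = 2
'e': a..z range, 26 + ord('e') − ord('a') = 30

Answer: 23 49 5 2 30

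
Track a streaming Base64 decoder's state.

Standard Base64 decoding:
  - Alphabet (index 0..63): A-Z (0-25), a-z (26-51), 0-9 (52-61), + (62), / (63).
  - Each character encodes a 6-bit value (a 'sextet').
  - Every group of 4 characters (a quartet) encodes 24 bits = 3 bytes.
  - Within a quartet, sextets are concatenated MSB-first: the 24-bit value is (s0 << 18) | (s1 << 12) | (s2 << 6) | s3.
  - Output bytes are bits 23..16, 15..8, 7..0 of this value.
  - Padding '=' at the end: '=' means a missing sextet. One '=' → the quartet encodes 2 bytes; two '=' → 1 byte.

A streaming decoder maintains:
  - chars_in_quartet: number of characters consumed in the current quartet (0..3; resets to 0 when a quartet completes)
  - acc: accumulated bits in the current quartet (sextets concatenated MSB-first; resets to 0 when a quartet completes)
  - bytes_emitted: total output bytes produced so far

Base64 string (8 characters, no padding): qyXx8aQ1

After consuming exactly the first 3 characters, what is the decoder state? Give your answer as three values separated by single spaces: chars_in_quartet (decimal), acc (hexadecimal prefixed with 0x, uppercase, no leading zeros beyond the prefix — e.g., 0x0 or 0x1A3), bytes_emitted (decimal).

After char 0 ('q'=42): chars_in_quartet=1 acc=0x2A bytes_emitted=0
After char 1 ('y'=50): chars_in_quartet=2 acc=0xAB2 bytes_emitted=0
After char 2 ('X'=23): chars_in_quartet=3 acc=0x2AC97 bytes_emitted=0

Answer: 3 0x2AC97 0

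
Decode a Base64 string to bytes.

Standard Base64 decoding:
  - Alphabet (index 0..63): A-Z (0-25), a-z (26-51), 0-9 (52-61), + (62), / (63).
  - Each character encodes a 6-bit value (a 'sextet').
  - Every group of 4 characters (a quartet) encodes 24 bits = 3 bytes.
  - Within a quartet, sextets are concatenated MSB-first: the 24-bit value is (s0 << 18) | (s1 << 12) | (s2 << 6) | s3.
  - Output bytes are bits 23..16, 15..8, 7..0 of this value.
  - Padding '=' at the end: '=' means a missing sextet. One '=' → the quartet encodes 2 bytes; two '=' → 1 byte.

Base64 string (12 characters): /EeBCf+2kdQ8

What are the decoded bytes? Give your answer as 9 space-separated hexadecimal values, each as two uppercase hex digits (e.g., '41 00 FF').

After char 0 ('/'=63): chars_in_quartet=1 acc=0x3F bytes_emitted=0
After char 1 ('E'=4): chars_in_quartet=2 acc=0xFC4 bytes_emitted=0
After char 2 ('e'=30): chars_in_quartet=3 acc=0x3F11E bytes_emitted=0
After char 3 ('B'=1): chars_in_quartet=4 acc=0xFC4781 -> emit FC 47 81, reset; bytes_emitted=3
After char 4 ('C'=2): chars_in_quartet=1 acc=0x2 bytes_emitted=3
After char 5 ('f'=31): chars_in_quartet=2 acc=0x9F bytes_emitted=3
After char 6 ('+'=62): chars_in_quartet=3 acc=0x27FE bytes_emitted=3
After char 7 ('2'=54): chars_in_quartet=4 acc=0x9FFB6 -> emit 09 FF B6, reset; bytes_emitted=6
After char 8 ('k'=36): chars_in_quartet=1 acc=0x24 bytes_emitted=6
After char 9 ('d'=29): chars_in_quartet=2 acc=0x91D bytes_emitted=6
After char 10 ('Q'=16): chars_in_quartet=3 acc=0x24750 bytes_emitted=6
After char 11 ('8'=60): chars_in_quartet=4 acc=0x91D43C -> emit 91 D4 3C, reset; bytes_emitted=9

Answer: FC 47 81 09 FF B6 91 D4 3C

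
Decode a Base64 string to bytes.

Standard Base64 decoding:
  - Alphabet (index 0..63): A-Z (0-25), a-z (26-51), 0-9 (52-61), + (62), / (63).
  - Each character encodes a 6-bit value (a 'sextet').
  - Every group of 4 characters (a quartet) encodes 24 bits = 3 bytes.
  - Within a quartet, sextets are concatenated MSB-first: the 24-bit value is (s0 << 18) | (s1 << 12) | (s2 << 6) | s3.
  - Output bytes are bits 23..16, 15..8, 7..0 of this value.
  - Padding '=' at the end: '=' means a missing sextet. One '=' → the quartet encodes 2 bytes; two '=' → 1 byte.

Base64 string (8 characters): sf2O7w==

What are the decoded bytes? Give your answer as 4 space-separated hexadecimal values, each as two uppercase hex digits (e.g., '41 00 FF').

After char 0 ('s'=44): chars_in_quartet=1 acc=0x2C bytes_emitted=0
After char 1 ('f'=31): chars_in_quartet=2 acc=0xB1F bytes_emitted=0
After char 2 ('2'=54): chars_in_quartet=3 acc=0x2C7F6 bytes_emitted=0
After char 3 ('O'=14): chars_in_quartet=4 acc=0xB1FD8E -> emit B1 FD 8E, reset; bytes_emitted=3
After char 4 ('7'=59): chars_in_quartet=1 acc=0x3B bytes_emitted=3
After char 5 ('w'=48): chars_in_quartet=2 acc=0xEF0 bytes_emitted=3
Padding '==': partial quartet acc=0xEF0 -> emit EF; bytes_emitted=4

Answer: B1 FD 8E EF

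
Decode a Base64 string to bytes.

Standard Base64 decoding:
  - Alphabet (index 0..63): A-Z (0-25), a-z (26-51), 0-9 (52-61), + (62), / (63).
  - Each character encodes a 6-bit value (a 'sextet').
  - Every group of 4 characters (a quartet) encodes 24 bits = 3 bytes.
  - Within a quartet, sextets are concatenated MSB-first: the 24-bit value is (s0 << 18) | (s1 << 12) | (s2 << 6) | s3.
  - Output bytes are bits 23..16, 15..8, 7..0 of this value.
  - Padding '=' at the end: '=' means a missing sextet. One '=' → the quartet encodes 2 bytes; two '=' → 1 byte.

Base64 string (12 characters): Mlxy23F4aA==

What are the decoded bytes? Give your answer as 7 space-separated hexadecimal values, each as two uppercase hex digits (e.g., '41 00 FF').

Answer: 32 5C 72 DB 71 78 68

Derivation:
After char 0 ('M'=12): chars_in_quartet=1 acc=0xC bytes_emitted=0
After char 1 ('l'=37): chars_in_quartet=2 acc=0x325 bytes_emitted=0
After char 2 ('x'=49): chars_in_quartet=3 acc=0xC971 bytes_emitted=0
After char 3 ('y'=50): chars_in_quartet=4 acc=0x325C72 -> emit 32 5C 72, reset; bytes_emitted=3
After char 4 ('2'=54): chars_in_quartet=1 acc=0x36 bytes_emitted=3
After char 5 ('3'=55): chars_in_quartet=2 acc=0xDB7 bytes_emitted=3
After char 6 ('F'=5): chars_in_quartet=3 acc=0x36DC5 bytes_emitted=3
After char 7 ('4'=56): chars_in_quartet=4 acc=0xDB7178 -> emit DB 71 78, reset; bytes_emitted=6
After char 8 ('a'=26): chars_in_quartet=1 acc=0x1A bytes_emitted=6
After char 9 ('A'=0): chars_in_quartet=2 acc=0x680 bytes_emitted=6
Padding '==': partial quartet acc=0x680 -> emit 68; bytes_emitted=7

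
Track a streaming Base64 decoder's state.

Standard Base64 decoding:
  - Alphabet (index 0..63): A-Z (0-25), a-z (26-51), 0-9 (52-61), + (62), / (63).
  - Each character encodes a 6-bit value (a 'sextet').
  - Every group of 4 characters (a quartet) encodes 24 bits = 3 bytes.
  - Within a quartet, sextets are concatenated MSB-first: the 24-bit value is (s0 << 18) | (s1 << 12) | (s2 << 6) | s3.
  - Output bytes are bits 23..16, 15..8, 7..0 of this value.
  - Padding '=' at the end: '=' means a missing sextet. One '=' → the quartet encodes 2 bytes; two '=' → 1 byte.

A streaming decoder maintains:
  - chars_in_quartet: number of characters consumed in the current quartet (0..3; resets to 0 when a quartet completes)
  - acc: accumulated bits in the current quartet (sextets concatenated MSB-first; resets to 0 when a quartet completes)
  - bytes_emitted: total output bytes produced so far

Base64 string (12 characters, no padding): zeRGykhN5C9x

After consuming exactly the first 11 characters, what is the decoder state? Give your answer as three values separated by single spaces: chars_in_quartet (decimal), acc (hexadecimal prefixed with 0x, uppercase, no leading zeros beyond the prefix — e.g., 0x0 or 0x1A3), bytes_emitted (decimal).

After char 0 ('z'=51): chars_in_quartet=1 acc=0x33 bytes_emitted=0
After char 1 ('e'=30): chars_in_quartet=2 acc=0xCDE bytes_emitted=0
After char 2 ('R'=17): chars_in_quartet=3 acc=0x33791 bytes_emitted=0
After char 3 ('G'=6): chars_in_quartet=4 acc=0xCDE446 -> emit CD E4 46, reset; bytes_emitted=3
After char 4 ('y'=50): chars_in_quartet=1 acc=0x32 bytes_emitted=3
After char 5 ('k'=36): chars_in_quartet=2 acc=0xCA4 bytes_emitted=3
After char 6 ('h'=33): chars_in_quartet=3 acc=0x32921 bytes_emitted=3
After char 7 ('N'=13): chars_in_quartet=4 acc=0xCA484D -> emit CA 48 4D, reset; bytes_emitted=6
After char 8 ('5'=57): chars_in_quartet=1 acc=0x39 bytes_emitted=6
After char 9 ('C'=2): chars_in_quartet=2 acc=0xE42 bytes_emitted=6
After char 10 ('9'=61): chars_in_quartet=3 acc=0x390BD bytes_emitted=6

Answer: 3 0x390BD 6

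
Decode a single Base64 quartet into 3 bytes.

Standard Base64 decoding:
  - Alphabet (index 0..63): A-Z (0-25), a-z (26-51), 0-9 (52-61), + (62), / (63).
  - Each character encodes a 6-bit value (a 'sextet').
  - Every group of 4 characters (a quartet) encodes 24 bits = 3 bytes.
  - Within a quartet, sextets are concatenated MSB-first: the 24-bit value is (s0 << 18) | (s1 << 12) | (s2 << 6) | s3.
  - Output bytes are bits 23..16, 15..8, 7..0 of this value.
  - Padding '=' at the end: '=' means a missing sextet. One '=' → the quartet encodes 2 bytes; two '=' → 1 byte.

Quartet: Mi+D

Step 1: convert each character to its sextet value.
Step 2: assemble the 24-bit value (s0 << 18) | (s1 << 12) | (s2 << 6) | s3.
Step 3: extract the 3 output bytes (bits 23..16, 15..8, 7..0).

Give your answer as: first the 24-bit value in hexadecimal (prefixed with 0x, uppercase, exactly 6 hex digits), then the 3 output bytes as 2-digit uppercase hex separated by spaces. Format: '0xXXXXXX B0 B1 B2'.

Sextets: M=12, i=34, +=62, D=3
24-bit: (12<<18) | (34<<12) | (62<<6) | 3
      = 0x300000 | 0x022000 | 0x000F80 | 0x000003
      = 0x322F83
Bytes: (v>>16)&0xFF=32, (v>>8)&0xFF=2F, v&0xFF=83

Answer: 0x322F83 32 2F 83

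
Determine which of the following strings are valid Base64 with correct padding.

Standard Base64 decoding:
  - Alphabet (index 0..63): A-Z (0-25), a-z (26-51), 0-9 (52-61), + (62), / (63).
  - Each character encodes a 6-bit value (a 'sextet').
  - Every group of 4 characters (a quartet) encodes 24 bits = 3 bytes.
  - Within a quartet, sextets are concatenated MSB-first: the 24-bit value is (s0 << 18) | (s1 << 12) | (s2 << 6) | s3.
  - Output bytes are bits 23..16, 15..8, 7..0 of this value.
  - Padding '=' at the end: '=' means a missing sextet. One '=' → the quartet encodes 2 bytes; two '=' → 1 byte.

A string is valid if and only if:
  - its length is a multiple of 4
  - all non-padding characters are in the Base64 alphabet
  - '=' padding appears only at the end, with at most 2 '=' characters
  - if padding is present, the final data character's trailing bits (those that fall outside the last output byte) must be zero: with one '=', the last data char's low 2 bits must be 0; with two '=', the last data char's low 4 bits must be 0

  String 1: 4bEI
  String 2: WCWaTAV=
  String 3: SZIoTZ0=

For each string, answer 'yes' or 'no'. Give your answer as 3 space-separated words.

String 1: '4bEI' → valid
String 2: 'WCWaTAV=' → invalid (bad trailing bits)
String 3: 'SZIoTZ0=' → valid

Answer: yes no yes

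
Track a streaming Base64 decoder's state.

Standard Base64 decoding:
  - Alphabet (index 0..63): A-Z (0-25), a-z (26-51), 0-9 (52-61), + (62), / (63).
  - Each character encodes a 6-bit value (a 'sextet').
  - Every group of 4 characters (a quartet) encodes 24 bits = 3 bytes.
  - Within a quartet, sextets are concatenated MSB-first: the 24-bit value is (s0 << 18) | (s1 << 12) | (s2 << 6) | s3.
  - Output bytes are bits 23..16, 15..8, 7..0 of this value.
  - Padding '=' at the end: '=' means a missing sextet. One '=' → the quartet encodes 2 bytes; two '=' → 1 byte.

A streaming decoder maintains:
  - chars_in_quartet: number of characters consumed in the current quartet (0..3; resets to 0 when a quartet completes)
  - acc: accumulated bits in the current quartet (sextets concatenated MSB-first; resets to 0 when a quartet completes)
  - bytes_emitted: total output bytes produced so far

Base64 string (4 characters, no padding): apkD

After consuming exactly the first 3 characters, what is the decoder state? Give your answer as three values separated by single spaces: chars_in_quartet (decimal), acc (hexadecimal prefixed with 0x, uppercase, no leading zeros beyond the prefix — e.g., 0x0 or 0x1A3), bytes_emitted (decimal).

After char 0 ('a'=26): chars_in_quartet=1 acc=0x1A bytes_emitted=0
After char 1 ('p'=41): chars_in_quartet=2 acc=0x6A9 bytes_emitted=0
After char 2 ('k'=36): chars_in_quartet=3 acc=0x1AA64 bytes_emitted=0

Answer: 3 0x1AA64 0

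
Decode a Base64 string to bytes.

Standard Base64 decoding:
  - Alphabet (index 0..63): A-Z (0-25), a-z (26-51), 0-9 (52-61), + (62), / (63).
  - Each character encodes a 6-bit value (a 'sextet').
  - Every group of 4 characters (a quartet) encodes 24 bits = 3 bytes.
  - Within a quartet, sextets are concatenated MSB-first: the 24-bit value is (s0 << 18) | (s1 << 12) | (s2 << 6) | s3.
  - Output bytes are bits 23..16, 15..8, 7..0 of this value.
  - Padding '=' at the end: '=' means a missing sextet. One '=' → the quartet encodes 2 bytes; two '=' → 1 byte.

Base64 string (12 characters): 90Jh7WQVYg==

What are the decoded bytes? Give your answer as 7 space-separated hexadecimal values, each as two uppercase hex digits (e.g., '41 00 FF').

After char 0 ('9'=61): chars_in_quartet=1 acc=0x3D bytes_emitted=0
After char 1 ('0'=52): chars_in_quartet=2 acc=0xF74 bytes_emitted=0
After char 2 ('J'=9): chars_in_quartet=3 acc=0x3DD09 bytes_emitted=0
After char 3 ('h'=33): chars_in_quartet=4 acc=0xF74261 -> emit F7 42 61, reset; bytes_emitted=3
After char 4 ('7'=59): chars_in_quartet=1 acc=0x3B bytes_emitted=3
After char 5 ('W'=22): chars_in_quartet=2 acc=0xED6 bytes_emitted=3
After char 6 ('Q'=16): chars_in_quartet=3 acc=0x3B590 bytes_emitted=3
After char 7 ('V'=21): chars_in_quartet=4 acc=0xED6415 -> emit ED 64 15, reset; bytes_emitted=6
After char 8 ('Y'=24): chars_in_quartet=1 acc=0x18 bytes_emitted=6
After char 9 ('g'=32): chars_in_quartet=2 acc=0x620 bytes_emitted=6
Padding '==': partial quartet acc=0x620 -> emit 62; bytes_emitted=7

Answer: F7 42 61 ED 64 15 62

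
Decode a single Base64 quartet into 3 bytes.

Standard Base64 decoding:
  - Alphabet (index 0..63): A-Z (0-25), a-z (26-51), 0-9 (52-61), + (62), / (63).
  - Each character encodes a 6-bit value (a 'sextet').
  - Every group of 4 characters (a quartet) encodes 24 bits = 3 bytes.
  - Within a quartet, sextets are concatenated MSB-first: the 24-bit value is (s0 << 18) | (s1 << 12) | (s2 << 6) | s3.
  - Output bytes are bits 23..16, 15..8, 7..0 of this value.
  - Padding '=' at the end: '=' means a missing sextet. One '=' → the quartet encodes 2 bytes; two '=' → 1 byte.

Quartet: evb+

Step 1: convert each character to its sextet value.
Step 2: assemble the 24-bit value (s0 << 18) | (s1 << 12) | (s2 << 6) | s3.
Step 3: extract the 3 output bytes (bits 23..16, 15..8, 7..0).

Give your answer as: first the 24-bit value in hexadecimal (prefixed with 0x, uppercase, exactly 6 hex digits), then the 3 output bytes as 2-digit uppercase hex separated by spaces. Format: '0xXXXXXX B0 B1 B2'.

Answer: 0x7AF6FE 7A F6 FE

Derivation:
Sextets: e=30, v=47, b=27, +=62
24-bit: (30<<18) | (47<<12) | (27<<6) | 62
      = 0x780000 | 0x02F000 | 0x0006C0 | 0x00003E
      = 0x7AF6FE
Bytes: (v>>16)&0xFF=7A, (v>>8)&0xFF=F6, v&0xFF=FE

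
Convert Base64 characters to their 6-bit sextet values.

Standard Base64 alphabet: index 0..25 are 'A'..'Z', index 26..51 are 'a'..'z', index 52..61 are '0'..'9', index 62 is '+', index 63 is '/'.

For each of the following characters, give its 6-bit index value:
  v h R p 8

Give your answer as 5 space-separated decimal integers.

'v': a..z range, 26 + ord('v') − ord('a') = 47
'h': a..z range, 26 + ord('h') − ord('a') = 33
'R': A..Z range, ord('R') − ord('A') = 17
'p': a..z range, 26 + ord('p') − ord('a') = 41
'8': 0..9 range, 52 + ord('8') − ord('0') = 60

Answer: 47 33 17 41 60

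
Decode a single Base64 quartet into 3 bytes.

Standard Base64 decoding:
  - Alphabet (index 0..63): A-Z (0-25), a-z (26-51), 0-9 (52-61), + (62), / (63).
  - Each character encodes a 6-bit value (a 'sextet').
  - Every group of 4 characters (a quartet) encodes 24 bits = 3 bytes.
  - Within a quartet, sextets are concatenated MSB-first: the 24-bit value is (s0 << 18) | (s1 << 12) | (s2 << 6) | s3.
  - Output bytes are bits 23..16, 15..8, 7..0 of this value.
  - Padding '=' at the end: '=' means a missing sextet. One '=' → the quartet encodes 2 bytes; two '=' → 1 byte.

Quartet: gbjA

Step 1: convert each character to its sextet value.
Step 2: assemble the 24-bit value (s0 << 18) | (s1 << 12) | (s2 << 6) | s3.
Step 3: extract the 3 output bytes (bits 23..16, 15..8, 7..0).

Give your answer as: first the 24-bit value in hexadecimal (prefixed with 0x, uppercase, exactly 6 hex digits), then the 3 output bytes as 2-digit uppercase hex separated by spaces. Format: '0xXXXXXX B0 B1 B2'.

Answer: 0x81B8C0 81 B8 C0

Derivation:
Sextets: g=32, b=27, j=35, A=0
24-bit: (32<<18) | (27<<12) | (35<<6) | 0
      = 0x800000 | 0x01B000 | 0x0008C0 | 0x000000
      = 0x81B8C0
Bytes: (v>>16)&0xFF=81, (v>>8)&0xFF=B8, v&0xFF=C0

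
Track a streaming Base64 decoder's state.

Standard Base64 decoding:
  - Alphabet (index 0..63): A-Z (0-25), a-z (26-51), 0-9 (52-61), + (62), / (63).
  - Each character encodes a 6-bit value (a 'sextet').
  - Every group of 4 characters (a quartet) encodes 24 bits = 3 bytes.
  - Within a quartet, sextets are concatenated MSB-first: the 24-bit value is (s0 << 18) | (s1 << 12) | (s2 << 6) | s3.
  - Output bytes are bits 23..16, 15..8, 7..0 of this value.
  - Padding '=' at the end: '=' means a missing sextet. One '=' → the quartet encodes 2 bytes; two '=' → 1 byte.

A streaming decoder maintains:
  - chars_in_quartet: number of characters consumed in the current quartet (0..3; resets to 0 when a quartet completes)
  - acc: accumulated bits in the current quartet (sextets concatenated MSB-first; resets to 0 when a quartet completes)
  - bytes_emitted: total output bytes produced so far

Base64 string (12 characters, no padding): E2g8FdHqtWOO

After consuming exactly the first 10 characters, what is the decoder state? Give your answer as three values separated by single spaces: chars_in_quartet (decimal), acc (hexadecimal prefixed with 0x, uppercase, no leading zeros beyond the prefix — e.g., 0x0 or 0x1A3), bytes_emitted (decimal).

After char 0 ('E'=4): chars_in_quartet=1 acc=0x4 bytes_emitted=0
After char 1 ('2'=54): chars_in_quartet=2 acc=0x136 bytes_emitted=0
After char 2 ('g'=32): chars_in_quartet=3 acc=0x4DA0 bytes_emitted=0
After char 3 ('8'=60): chars_in_quartet=4 acc=0x13683C -> emit 13 68 3C, reset; bytes_emitted=3
After char 4 ('F'=5): chars_in_quartet=1 acc=0x5 bytes_emitted=3
After char 5 ('d'=29): chars_in_quartet=2 acc=0x15D bytes_emitted=3
After char 6 ('H'=7): chars_in_quartet=3 acc=0x5747 bytes_emitted=3
After char 7 ('q'=42): chars_in_quartet=4 acc=0x15D1EA -> emit 15 D1 EA, reset; bytes_emitted=6
After char 8 ('t'=45): chars_in_quartet=1 acc=0x2D bytes_emitted=6
After char 9 ('W'=22): chars_in_quartet=2 acc=0xB56 bytes_emitted=6

Answer: 2 0xB56 6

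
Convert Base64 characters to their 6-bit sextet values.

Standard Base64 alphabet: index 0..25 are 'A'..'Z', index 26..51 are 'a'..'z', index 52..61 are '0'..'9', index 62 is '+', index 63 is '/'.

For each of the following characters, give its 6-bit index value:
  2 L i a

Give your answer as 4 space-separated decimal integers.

Answer: 54 11 34 26

Derivation:
'2': 0..9 range, 52 + ord('2') − ord('0') = 54
'L': A..Z range, ord('L') − ord('A') = 11
'i': a..z range, 26 + ord('i') − ord('a') = 34
'a': a..z range, 26 + ord('a') − ord('a') = 26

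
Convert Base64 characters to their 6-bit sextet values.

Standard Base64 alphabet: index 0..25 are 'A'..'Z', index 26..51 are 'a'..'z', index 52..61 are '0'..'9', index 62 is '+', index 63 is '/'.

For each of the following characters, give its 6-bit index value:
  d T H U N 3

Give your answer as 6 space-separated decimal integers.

Answer: 29 19 7 20 13 55

Derivation:
'd': a..z range, 26 + ord('d') − ord('a') = 29
'T': A..Z range, ord('T') − ord('A') = 19
'H': A..Z range, ord('H') − ord('A') = 7
'U': A..Z range, ord('U') − ord('A') = 20
'N': A..Z range, ord('N') − ord('A') = 13
'3': 0..9 range, 52 + ord('3') − ord('0') = 55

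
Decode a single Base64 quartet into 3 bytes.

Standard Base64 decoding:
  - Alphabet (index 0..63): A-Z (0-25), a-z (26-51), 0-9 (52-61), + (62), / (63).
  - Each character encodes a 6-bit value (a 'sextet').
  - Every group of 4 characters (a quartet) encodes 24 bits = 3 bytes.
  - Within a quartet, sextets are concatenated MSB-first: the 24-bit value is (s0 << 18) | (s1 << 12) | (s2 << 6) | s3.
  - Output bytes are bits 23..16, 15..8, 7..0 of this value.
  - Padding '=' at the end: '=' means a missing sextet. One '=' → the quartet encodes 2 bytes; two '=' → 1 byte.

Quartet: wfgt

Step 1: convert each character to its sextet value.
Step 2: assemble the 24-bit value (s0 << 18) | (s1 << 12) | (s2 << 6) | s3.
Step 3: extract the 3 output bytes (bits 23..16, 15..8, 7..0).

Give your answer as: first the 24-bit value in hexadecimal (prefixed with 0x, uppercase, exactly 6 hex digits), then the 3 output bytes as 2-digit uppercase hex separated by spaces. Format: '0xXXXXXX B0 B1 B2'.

Sextets: w=48, f=31, g=32, t=45
24-bit: (48<<18) | (31<<12) | (32<<6) | 45
      = 0xC00000 | 0x01F000 | 0x000800 | 0x00002D
      = 0xC1F82D
Bytes: (v>>16)&0xFF=C1, (v>>8)&0xFF=F8, v&0xFF=2D

Answer: 0xC1F82D C1 F8 2D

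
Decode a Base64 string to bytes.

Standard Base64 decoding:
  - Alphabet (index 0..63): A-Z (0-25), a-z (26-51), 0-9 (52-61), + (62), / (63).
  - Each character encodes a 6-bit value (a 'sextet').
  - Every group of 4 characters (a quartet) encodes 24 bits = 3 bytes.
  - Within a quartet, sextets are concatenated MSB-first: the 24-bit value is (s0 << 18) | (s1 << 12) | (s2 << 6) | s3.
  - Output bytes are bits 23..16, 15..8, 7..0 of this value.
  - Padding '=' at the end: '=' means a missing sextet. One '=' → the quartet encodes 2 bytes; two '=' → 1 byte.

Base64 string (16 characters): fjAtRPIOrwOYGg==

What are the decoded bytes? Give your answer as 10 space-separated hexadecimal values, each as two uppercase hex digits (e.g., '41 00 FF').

Answer: 7E 30 2D 44 F2 0E AF 03 98 1A

Derivation:
After char 0 ('f'=31): chars_in_quartet=1 acc=0x1F bytes_emitted=0
After char 1 ('j'=35): chars_in_quartet=2 acc=0x7E3 bytes_emitted=0
After char 2 ('A'=0): chars_in_quartet=3 acc=0x1F8C0 bytes_emitted=0
After char 3 ('t'=45): chars_in_quartet=4 acc=0x7E302D -> emit 7E 30 2D, reset; bytes_emitted=3
After char 4 ('R'=17): chars_in_quartet=1 acc=0x11 bytes_emitted=3
After char 5 ('P'=15): chars_in_quartet=2 acc=0x44F bytes_emitted=3
After char 6 ('I'=8): chars_in_quartet=3 acc=0x113C8 bytes_emitted=3
After char 7 ('O'=14): chars_in_quartet=4 acc=0x44F20E -> emit 44 F2 0E, reset; bytes_emitted=6
After char 8 ('r'=43): chars_in_quartet=1 acc=0x2B bytes_emitted=6
After char 9 ('w'=48): chars_in_quartet=2 acc=0xAF0 bytes_emitted=6
After char 10 ('O'=14): chars_in_quartet=3 acc=0x2BC0E bytes_emitted=6
After char 11 ('Y'=24): chars_in_quartet=4 acc=0xAF0398 -> emit AF 03 98, reset; bytes_emitted=9
After char 12 ('G'=6): chars_in_quartet=1 acc=0x6 bytes_emitted=9
After char 13 ('g'=32): chars_in_quartet=2 acc=0x1A0 bytes_emitted=9
Padding '==': partial quartet acc=0x1A0 -> emit 1A; bytes_emitted=10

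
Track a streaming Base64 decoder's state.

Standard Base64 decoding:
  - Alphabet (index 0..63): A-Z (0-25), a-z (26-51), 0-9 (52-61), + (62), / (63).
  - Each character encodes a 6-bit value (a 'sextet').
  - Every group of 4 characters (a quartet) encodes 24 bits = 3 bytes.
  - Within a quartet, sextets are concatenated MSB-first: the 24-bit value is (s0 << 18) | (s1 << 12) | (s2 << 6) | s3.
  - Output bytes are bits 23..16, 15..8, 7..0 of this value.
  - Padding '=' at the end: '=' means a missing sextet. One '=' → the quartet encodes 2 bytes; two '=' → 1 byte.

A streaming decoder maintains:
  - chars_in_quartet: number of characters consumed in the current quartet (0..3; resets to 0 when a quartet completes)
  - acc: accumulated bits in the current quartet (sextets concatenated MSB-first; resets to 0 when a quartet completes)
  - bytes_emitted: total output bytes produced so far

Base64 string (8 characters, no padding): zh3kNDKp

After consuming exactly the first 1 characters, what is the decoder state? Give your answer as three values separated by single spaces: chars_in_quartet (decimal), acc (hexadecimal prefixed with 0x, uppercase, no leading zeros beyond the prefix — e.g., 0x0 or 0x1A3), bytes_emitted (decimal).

After char 0 ('z'=51): chars_in_quartet=1 acc=0x33 bytes_emitted=0

Answer: 1 0x33 0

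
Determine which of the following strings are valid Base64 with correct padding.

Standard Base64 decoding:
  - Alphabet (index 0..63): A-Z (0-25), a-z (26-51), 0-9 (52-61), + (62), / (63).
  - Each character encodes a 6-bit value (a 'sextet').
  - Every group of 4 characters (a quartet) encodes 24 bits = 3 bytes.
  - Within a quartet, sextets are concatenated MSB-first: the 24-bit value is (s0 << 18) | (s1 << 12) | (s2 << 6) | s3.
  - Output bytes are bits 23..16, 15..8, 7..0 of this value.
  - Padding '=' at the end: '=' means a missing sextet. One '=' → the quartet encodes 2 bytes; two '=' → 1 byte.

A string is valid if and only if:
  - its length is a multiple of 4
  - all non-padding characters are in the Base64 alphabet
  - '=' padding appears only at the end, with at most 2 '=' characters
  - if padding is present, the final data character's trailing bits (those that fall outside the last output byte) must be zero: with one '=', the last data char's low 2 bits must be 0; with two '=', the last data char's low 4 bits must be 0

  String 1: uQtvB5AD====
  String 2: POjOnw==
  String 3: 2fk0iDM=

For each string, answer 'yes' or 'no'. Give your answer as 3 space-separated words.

String 1: 'uQtvB5AD====' → invalid (4 pad chars (max 2))
String 2: 'POjOnw==' → valid
String 3: '2fk0iDM=' → valid

Answer: no yes yes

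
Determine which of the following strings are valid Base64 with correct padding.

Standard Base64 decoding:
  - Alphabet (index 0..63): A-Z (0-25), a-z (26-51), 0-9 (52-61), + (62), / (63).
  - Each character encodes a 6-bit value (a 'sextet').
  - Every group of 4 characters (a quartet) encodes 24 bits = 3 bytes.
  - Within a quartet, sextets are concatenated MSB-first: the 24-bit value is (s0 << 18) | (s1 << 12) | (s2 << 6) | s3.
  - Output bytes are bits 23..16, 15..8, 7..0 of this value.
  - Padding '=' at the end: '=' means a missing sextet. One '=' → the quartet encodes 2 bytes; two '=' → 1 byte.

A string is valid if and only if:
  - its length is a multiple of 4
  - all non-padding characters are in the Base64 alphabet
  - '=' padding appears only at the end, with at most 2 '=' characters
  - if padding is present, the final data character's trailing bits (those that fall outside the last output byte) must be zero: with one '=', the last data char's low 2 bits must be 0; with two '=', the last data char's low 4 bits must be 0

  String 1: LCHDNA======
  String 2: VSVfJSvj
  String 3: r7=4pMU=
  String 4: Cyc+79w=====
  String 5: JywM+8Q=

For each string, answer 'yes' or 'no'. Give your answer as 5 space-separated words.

String 1: 'LCHDNA======' → invalid (6 pad chars (max 2))
String 2: 'VSVfJSvj' → valid
String 3: 'r7=4pMU=' → invalid (bad char(s): ['=']; '=' in middle)
String 4: 'Cyc+79w=====' → invalid (5 pad chars (max 2))
String 5: 'JywM+8Q=' → valid

Answer: no yes no no yes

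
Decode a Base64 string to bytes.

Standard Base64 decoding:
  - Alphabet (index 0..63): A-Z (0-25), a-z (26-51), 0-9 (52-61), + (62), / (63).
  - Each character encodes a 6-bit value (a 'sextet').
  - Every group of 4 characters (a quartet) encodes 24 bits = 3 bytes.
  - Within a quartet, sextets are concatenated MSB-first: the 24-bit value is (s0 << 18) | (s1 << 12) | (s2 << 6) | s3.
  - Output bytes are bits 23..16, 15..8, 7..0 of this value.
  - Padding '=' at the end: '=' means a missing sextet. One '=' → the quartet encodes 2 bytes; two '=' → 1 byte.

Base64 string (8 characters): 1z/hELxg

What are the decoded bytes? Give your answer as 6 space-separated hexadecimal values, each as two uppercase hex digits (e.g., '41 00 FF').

Answer: D7 3F E1 10 BC 60

Derivation:
After char 0 ('1'=53): chars_in_quartet=1 acc=0x35 bytes_emitted=0
After char 1 ('z'=51): chars_in_quartet=2 acc=0xD73 bytes_emitted=0
After char 2 ('/'=63): chars_in_quartet=3 acc=0x35CFF bytes_emitted=0
After char 3 ('h'=33): chars_in_quartet=4 acc=0xD73FE1 -> emit D7 3F E1, reset; bytes_emitted=3
After char 4 ('E'=4): chars_in_quartet=1 acc=0x4 bytes_emitted=3
After char 5 ('L'=11): chars_in_quartet=2 acc=0x10B bytes_emitted=3
After char 6 ('x'=49): chars_in_quartet=3 acc=0x42F1 bytes_emitted=3
After char 7 ('g'=32): chars_in_quartet=4 acc=0x10BC60 -> emit 10 BC 60, reset; bytes_emitted=6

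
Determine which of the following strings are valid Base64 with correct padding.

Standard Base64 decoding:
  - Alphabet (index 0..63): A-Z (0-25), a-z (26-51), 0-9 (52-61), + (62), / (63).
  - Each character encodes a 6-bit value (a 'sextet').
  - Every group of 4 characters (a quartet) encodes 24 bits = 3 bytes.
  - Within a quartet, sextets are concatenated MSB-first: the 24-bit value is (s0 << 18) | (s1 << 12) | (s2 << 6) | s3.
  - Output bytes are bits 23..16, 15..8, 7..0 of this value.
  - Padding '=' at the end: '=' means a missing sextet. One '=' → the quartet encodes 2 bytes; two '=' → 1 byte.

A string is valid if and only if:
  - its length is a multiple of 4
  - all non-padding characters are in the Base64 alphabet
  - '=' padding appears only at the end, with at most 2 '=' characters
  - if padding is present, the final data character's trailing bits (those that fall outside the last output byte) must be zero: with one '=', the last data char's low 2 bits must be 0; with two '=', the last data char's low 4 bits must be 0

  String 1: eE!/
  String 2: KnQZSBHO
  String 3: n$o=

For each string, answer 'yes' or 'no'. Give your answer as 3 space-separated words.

Answer: no yes no

Derivation:
String 1: 'eE!/' → invalid (bad char(s): ['!'])
String 2: 'KnQZSBHO' → valid
String 3: 'n$o=' → invalid (bad char(s): ['$'])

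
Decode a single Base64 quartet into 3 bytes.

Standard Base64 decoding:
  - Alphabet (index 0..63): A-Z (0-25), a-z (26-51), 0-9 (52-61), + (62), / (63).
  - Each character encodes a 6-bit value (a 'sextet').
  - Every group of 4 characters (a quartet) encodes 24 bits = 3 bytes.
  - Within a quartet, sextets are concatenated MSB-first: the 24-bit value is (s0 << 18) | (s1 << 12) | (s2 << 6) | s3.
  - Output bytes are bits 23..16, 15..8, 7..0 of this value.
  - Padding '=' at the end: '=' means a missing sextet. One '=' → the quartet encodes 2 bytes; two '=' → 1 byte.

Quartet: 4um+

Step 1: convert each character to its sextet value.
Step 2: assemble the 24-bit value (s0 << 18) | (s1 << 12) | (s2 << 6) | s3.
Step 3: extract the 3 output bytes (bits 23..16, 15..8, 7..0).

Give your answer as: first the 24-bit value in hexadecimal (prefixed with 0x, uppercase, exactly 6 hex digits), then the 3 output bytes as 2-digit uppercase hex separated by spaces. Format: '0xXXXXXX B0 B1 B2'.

Sextets: 4=56, u=46, m=38, +=62
24-bit: (56<<18) | (46<<12) | (38<<6) | 62
      = 0xE00000 | 0x02E000 | 0x000980 | 0x00003E
      = 0xE2E9BE
Bytes: (v>>16)&0xFF=E2, (v>>8)&0xFF=E9, v&0xFF=BE

Answer: 0xE2E9BE E2 E9 BE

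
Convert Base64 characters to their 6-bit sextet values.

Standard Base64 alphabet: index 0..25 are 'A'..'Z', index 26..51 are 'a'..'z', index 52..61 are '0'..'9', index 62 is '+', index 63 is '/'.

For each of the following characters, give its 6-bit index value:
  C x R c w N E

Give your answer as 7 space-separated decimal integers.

Answer: 2 49 17 28 48 13 4

Derivation:
'C': A..Z range, ord('C') − ord('A') = 2
'x': a..z range, 26 + ord('x') − ord('a') = 49
'R': A..Z range, ord('R') − ord('A') = 17
'c': a..z range, 26 + ord('c') − ord('a') = 28
'w': a..z range, 26 + ord('w') − ord('a') = 48
'N': A..Z range, ord('N') − ord('A') = 13
'E': A..Z range, ord('E') − ord('A') = 4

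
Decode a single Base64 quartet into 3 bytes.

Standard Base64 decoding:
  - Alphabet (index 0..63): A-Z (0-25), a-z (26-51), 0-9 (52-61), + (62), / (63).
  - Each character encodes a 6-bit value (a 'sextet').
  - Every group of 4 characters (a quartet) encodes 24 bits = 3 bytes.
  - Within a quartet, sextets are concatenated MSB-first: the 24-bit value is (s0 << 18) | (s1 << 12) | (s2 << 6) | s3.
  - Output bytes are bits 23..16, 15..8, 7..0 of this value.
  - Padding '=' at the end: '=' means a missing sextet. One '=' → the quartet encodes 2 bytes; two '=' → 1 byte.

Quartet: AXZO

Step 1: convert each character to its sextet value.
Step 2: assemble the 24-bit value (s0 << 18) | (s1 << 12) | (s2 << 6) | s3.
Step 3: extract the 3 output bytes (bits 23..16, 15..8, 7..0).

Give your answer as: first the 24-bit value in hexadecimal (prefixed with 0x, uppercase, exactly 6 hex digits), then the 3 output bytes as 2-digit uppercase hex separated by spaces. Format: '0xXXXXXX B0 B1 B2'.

Answer: 0x01764E 01 76 4E

Derivation:
Sextets: A=0, X=23, Z=25, O=14
24-bit: (0<<18) | (23<<12) | (25<<6) | 14
      = 0x000000 | 0x017000 | 0x000640 | 0x00000E
      = 0x01764E
Bytes: (v>>16)&0xFF=01, (v>>8)&0xFF=76, v&0xFF=4E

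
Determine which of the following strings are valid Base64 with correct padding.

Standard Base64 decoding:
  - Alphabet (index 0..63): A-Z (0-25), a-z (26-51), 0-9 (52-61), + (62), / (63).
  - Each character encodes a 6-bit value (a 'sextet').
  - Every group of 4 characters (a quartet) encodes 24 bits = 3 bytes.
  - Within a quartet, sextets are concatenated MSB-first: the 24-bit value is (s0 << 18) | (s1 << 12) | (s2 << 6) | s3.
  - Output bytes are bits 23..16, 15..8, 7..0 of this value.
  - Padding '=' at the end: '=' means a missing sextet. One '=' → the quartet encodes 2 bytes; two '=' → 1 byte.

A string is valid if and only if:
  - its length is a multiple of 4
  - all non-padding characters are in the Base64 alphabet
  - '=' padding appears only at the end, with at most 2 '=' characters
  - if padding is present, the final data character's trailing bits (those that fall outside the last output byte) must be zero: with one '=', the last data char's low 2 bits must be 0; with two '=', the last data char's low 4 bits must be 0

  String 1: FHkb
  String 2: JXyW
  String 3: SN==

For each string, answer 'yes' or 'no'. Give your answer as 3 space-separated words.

String 1: 'FHkb' → valid
String 2: 'JXyW' → valid
String 3: 'SN==' → invalid (bad trailing bits)

Answer: yes yes no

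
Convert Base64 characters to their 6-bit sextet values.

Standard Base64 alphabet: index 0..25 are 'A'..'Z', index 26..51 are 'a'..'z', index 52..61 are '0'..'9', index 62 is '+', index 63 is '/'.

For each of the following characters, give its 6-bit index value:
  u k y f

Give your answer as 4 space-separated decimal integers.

Answer: 46 36 50 31

Derivation:
'u': a..z range, 26 + ord('u') − ord('a') = 46
'k': a..z range, 26 + ord('k') − ord('a') = 36
'y': a..z range, 26 + ord('y') − ord('a') = 50
'f': a..z range, 26 + ord('f') − ord('a') = 31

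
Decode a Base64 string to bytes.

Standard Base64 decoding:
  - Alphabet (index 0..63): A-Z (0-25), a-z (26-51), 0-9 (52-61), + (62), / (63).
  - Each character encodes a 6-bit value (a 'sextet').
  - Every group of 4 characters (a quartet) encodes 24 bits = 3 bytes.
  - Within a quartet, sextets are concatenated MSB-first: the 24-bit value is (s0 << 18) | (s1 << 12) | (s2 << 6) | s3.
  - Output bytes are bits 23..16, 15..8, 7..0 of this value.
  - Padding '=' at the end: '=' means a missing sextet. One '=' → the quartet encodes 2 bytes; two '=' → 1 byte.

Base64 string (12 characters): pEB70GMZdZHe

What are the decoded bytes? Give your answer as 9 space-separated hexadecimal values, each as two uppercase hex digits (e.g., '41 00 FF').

Answer: A4 40 7B D0 63 19 75 91 DE

Derivation:
After char 0 ('p'=41): chars_in_quartet=1 acc=0x29 bytes_emitted=0
After char 1 ('E'=4): chars_in_quartet=2 acc=0xA44 bytes_emitted=0
After char 2 ('B'=1): chars_in_quartet=3 acc=0x29101 bytes_emitted=0
After char 3 ('7'=59): chars_in_quartet=4 acc=0xA4407B -> emit A4 40 7B, reset; bytes_emitted=3
After char 4 ('0'=52): chars_in_quartet=1 acc=0x34 bytes_emitted=3
After char 5 ('G'=6): chars_in_quartet=2 acc=0xD06 bytes_emitted=3
After char 6 ('M'=12): chars_in_quartet=3 acc=0x3418C bytes_emitted=3
After char 7 ('Z'=25): chars_in_quartet=4 acc=0xD06319 -> emit D0 63 19, reset; bytes_emitted=6
After char 8 ('d'=29): chars_in_quartet=1 acc=0x1D bytes_emitted=6
After char 9 ('Z'=25): chars_in_quartet=2 acc=0x759 bytes_emitted=6
After char 10 ('H'=7): chars_in_quartet=3 acc=0x1D647 bytes_emitted=6
After char 11 ('e'=30): chars_in_quartet=4 acc=0x7591DE -> emit 75 91 DE, reset; bytes_emitted=9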